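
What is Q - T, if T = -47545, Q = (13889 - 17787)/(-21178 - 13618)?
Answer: 827189859/17398 ≈ 47545.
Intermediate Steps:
Q = 1949/17398 (Q = -3898/(-34796) = -3898*(-1/34796) = 1949/17398 ≈ 0.11202)
Q - T = 1949/17398 - 1*(-47545) = 1949/17398 + 47545 = 827189859/17398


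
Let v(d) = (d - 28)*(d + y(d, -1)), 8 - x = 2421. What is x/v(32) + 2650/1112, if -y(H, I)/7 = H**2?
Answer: 9790607/3967616 ≈ 2.4676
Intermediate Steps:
y(H, I) = -7*H**2
x = -2413 (x = 8 - 1*2421 = 8 - 2421 = -2413)
v(d) = (-28 + d)*(d - 7*d**2) (v(d) = (d - 28)*(d - 7*d**2) = (-28 + d)*(d - 7*d**2))
x/v(32) + 2650/1112 = -2413*1/(32*(-28 - 7*32**2 + 197*32)) + 2650/1112 = -2413*1/(32*(-28 - 7*1024 + 6304)) + 2650*(1/1112) = -2413*1/(32*(-28 - 7168 + 6304)) + 1325/556 = -2413/(32*(-892)) + 1325/556 = -2413/(-28544) + 1325/556 = -2413*(-1/28544) + 1325/556 = 2413/28544 + 1325/556 = 9790607/3967616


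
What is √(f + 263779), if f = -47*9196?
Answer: I*√168433 ≈ 410.41*I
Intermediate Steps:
f = -432212
√(f + 263779) = √(-432212 + 263779) = √(-168433) = I*√168433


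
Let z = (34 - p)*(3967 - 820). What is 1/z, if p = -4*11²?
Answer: 1/1630146 ≈ 6.1344e-7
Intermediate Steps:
p = -484 (p = -4*121 = -484)
z = 1630146 (z = (34 - 1*(-484))*(3967 - 820) = (34 + 484)*3147 = 518*3147 = 1630146)
1/z = 1/1630146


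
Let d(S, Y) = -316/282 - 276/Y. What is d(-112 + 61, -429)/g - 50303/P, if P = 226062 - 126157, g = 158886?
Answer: -6198176098714/12309903771165 ≈ -0.50351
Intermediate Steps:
P = 99905
d(S, Y) = -158/141 - 276/Y (d(S, Y) = -316*1/282 - 276/Y = -158/141 - 276/Y)
d(-112 + 61, -429)/g - 50303/P = (-158/141 - 276/(-429))/158886 - 50303/99905 = (-158/141 - 276*(-1/429))*(1/158886) - 50303*1/99905 = (-158/141 + 92/143)*(1/158886) - 50303/99905 = -9622/20163*1/158886 - 50303/99905 = -4811/1601809209 - 50303/99905 = -6198176098714/12309903771165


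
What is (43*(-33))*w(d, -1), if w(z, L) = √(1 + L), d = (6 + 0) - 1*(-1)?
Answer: 0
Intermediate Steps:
d = 7 (d = 6 + 1 = 7)
(43*(-33))*w(d, -1) = (43*(-33))*√(1 - 1) = -1419*√0 = -1419*0 = 0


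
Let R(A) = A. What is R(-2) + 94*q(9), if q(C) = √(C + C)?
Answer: -2 + 282*√2 ≈ 396.81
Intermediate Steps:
q(C) = √2*√C (q(C) = √(2*C) = √2*√C)
R(-2) + 94*q(9) = -2 + 94*(√2*√9) = -2 + 94*(√2*3) = -2 + 94*(3*√2) = -2 + 282*√2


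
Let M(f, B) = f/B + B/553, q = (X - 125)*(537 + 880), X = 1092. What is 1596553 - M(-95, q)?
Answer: 1207897975085765/757742167 ≈ 1.5941e+6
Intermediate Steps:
q = 1370239 (q = (1092 - 125)*(537 + 880) = 967*1417 = 1370239)
M(f, B) = B/553 + f/B (M(f, B) = f/B + B*(1/553) = f/B + B/553 = B/553 + f/B)
1596553 - M(-95, q) = 1596553 - ((1/553)*1370239 - 95/1370239) = 1596553 - (1370239/553 - 95*1/1370239) = 1596553 - (1370239/553 - 95/1370239) = 1596553 - 1*1877554864586/757742167 = 1596553 - 1877554864586/757742167 = 1207897975085765/757742167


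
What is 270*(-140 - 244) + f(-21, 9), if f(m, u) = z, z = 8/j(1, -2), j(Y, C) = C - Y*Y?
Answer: -311048/3 ≈ -1.0368e+5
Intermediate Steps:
j(Y, C) = C - Y²
z = -8/3 (z = 8/(-2 - 1*1²) = 8/(-2 - 1*1) = 8/(-2 - 1) = 8/(-3) = 8*(-⅓) = -8/3 ≈ -2.6667)
f(m, u) = -8/3
270*(-140 - 244) + f(-21, 9) = 270*(-140 - 244) - 8/3 = 270*(-384) - 8/3 = -103680 - 8/3 = -311048/3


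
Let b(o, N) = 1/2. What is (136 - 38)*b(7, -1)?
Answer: 49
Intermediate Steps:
b(o, N) = 1/2
(136 - 38)*b(7, -1) = (136 - 38)*(1/2) = 98*(1/2) = 49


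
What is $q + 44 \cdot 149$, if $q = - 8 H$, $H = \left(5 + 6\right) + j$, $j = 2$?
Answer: $6452$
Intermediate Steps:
$H = 13$ ($H = \left(5 + 6\right) + 2 = 11 + 2 = 13$)
$q = -104$ ($q = \left(-8\right) 13 = -104$)
$q + 44 \cdot 149 = -104 + 44 \cdot 149 = -104 + 6556 = 6452$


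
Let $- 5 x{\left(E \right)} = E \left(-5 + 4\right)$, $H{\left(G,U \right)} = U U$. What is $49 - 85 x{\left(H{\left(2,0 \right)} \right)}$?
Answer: $49$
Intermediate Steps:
$H{\left(G,U \right)} = U^{2}$
$x{\left(E \right)} = \frac{E}{5}$ ($x{\left(E \right)} = - \frac{E \left(-5 + 4\right)}{5} = - \frac{E \left(-1\right)}{5} = - \frac{\left(-1\right) E}{5} = \frac{E}{5}$)
$49 - 85 x{\left(H{\left(2,0 \right)} \right)} = 49 - 85 \frac{0^{2}}{5} = 49 - 85 \cdot \frac{1}{5} \cdot 0 = 49 - 0 = 49 + 0 = 49$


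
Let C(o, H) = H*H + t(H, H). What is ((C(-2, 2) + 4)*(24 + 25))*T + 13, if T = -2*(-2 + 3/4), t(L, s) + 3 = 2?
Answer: 1741/2 ≈ 870.50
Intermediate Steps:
t(L, s) = -1 (t(L, s) = -3 + 2 = -1)
C(o, H) = -1 + H**2 (C(o, H) = H*H - 1 = H**2 - 1 = -1 + H**2)
T = 5/2 (T = -2*(-2 + 3*(1/4)) = -2*(-2 + 3/4) = -2*(-5/4) = 5/2 ≈ 2.5000)
((C(-2, 2) + 4)*(24 + 25))*T + 13 = (((-1 + 2**2) + 4)*(24 + 25))*(5/2) + 13 = (((-1 + 4) + 4)*49)*(5/2) + 13 = ((3 + 4)*49)*(5/2) + 13 = (7*49)*(5/2) + 13 = 343*(5/2) + 13 = 1715/2 + 13 = 1741/2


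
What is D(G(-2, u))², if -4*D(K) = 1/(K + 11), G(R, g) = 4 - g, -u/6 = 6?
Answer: 1/41616 ≈ 2.4029e-5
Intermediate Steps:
u = -36 (u = -6*6 = -36)
D(K) = -1/(4*(11 + K)) (D(K) = -1/(4*(K + 11)) = -1/(4*(11 + K)))
D(G(-2, u))² = (-1/(44 + 4*(4 - 1*(-36))))² = (-1/(44 + 4*(4 + 36)))² = (-1/(44 + 4*40))² = (-1/(44 + 160))² = (-1/204)² = 1/41616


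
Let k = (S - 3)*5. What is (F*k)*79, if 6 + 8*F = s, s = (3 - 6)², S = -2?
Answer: -5925/8 ≈ -740.63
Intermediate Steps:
k = -25 (k = (-2 - 3)*5 = -5*5 = -25)
s = 9 (s = (-3)² = 9)
F = 3/8 (F = -¾ + (⅛)*9 = -¾ + 9/8 = 3/8 ≈ 0.37500)
(F*k)*79 = ((3/8)*(-25))*79 = -75/8*79 = -5925/8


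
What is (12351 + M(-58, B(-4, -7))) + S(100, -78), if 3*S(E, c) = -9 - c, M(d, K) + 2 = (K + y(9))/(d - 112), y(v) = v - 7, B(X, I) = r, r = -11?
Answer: 2103249/170 ≈ 12372.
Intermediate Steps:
B(X, I) = -11
y(v) = -7 + v
M(d, K) = -2 + (2 + K)/(-112 + d) (M(d, K) = -2 + (K + (-7 + 9))/(d - 112) = -2 + (K + 2)/(-112 + d) = -2 + (2 + K)/(-112 + d))
S(E, c) = -3 - c/3 (S(E, c) = (-9 - c)/3 = -3 - c/3)
(12351 + M(-58, B(-4, -7))) + S(100, -78) = (12351 + (226 - 11 - 2*(-58))/(-112 - 58)) + (-3 - ⅓*(-78)) = (12351 + (226 - 11 + 116)/(-170)) + (-3 + 26) = (12351 - 1/170*331) + 23 = (12351 - 331/170) + 23 = 2099339/170 + 23 = 2103249/170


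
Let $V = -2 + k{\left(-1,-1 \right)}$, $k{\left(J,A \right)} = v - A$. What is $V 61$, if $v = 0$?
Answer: $-61$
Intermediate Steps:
$k{\left(J,A \right)} = - A$ ($k{\left(J,A \right)} = 0 - A = - A$)
$V = -1$ ($V = -2 - -1 = -2 + 1 = -1$)
$V 61 = \left(-1\right) 61 = -61$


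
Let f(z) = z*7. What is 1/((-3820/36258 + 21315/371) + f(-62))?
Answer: -960837/361901683 ≈ -0.0026550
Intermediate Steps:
f(z) = 7*z
1/((-3820/36258 + 21315/371) + f(-62)) = 1/((-3820/36258 + 21315/371) + 7*(-62)) = 1/((-3820*1/36258 + 21315*(1/371)) - 434) = 1/((-1910/18129 + 3045/53) - 434) = 1/(55101575/960837 - 434) = 1/(-361901683/960837) = -960837/361901683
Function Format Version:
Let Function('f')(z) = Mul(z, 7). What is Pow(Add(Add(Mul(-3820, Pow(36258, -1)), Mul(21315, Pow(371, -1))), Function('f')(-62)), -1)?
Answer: Rational(-960837, 361901683) ≈ -0.0026550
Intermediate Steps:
Function('f')(z) = Mul(7, z)
Pow(Add(Add(Mul(-3820, Pow(36258, -1)), Mul(21315, Pow(371, -1))), Function('f')(-62)), -1) = Pow(Add(Add(Mul(-3820, Pow(36258, -1)), Mul(21315, Pow(371, -1))), Mul(7, -62)), -1) = Pow(Add(Add(Mul(-3820, Rational(1, 36258)), Mul(21315, Rational(1, 371))), -434), -1) = Pow(Add(Add(Rational(-1910, 18129), Rational(3045, 53)), -434), -1) = Pow(Add(Rational(55101575, 960837), -434), -1) = Pow(Rational(-361901683, 960837), -1) = Rational(-960837, 361901683)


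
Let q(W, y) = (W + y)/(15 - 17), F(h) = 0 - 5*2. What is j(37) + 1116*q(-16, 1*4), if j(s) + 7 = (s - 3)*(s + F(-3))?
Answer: 7607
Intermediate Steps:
F(h) = -10 (F(h) = 0 - 10 = -10)
q(W, y) = -W/2 - y/2 (q(W, y) = (W + y)/(-2) = (W + y)*(-½) = -W/2 - y/2)
j(s) = -7 + (-10 + s)*(-3 + s) (j(s) = -7 + (s - 3)*(s - 10) = -7 + (-3 + s)*(-10 + s) = -7 + (-10 + s)*(-3 + s))
j(37) + 1116*q(-16, 1*4) = (23 + 37² - 13*37) + 1116*(-½*(-16) - 4/2) = (23 + 1369 - 481) + 1116*(8 - ½*4) = 911 + 1116*(8 - 2) = 911 + 1116*6 = 911 + 6696 = 7607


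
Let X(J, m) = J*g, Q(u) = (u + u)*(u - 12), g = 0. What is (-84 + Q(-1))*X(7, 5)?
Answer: 0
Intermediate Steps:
Q(u) = 2*u*(-12 + u) (Q(u) = (2*u)*(-12 + u) = 2*u*(-12 + u))
X(J, m) = 0 (X(J, m) = J*0 = 0)
(-84 + Q(-1))*X(7, 5) = (-84 + 2*(-1)*(-12 - 1))*0 = (-84 + 2*(-1)*(-13))*0 = (-84 + 26)*0 = -58*0 = 0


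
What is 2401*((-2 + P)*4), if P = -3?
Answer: -48020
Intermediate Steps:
2401*((-2 + P)*4) = 2401*((-2 - 3)*4) = 2401*(-5*4) = 2401*(-20) = -48020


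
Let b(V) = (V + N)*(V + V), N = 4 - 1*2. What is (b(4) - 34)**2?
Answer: 196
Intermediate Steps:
N = 2 (N = 4 - 2 = 2)
b(V) = 2*V*(2 + V) (b(V) = (V + 2)*(V + V) = (2 + V)*(2*V) = 2*V*(2 + V))
(b(4) - 34)**2 = (2*4*(2 + 4) - 34)**2 = (2*4*6 - 34)**2 = (48 - 34)**2 = 14**2 = 196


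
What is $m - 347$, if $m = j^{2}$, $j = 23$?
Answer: $182$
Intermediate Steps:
$m = 529$ ($m = 23^{2} = 529$)
$m - 347 = 529 - 347 = 182$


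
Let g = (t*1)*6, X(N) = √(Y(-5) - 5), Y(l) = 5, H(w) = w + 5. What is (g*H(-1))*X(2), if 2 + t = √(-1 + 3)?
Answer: 0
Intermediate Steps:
t = -2 + √2 (t = -2 + √(-1 + 3) = -2 + √2 ≈ -0.58579)
H(w) = 5 + w
X(N) = 0 (X(N) = √(5 - 5) = √0 = 0)
g = -12 + 6*√2 (g = ((-2 + √2)*1)*6 = (-2 + √2)*6 = -12 + 6*√2 ≈ -3.5147)
(g*H(-1))*X(2) = ((-12 + 6*√2)*(5 - 1))*0 = ((-12 + 6*√2)*4)*0 = (-48 + 24*√2)*0 = 0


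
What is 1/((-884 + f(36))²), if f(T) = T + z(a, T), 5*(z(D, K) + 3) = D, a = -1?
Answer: 25/18113536 ≈ 1.3802e-6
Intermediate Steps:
z(D, K) = -3 + D/5
f(T) = -16/5 + T (f(T) = T + (-3 + (⅕)*(-1)) = T + (-3 - ⅕) = T - 16/5 = -16/5 + T)
1/((-884 + f(36))²) = 1/((-884 + (-16/5 + 36))²) = 1/((-884 + 164/5)²) = 1/((-4256/5)²) = 1/(18113536/25) = 25/18113536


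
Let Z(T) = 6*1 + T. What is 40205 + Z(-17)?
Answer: 40194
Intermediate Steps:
Z(T) = 6 + T
40205 + Z(-17) = 40205 + (6 - 17) = 40205 - 11 = 40194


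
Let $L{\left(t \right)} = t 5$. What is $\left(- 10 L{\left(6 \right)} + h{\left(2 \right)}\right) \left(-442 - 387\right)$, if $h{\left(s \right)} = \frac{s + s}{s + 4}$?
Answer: $\frac{744442}{3} \approx 2.4815 \cdot 10^{5}$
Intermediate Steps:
$L{\left(t \right)} = 5 t$
$h{\left(s \right)} = \frac{2 s}{4 + s}$
$\left(- 10 L{\left(6 \right)} + h{\left(2 \right)}\right) \left(-442 - 387\right) = \left(- 10 \cdot 5 \cdot 6 + 2 \cdot 2 \frac{1}{4 + 2}\right) \left(-442 - 387\right) = \left(\left(-10\right) 30 + 2 \cdot 2 \cdot \frac{1}{6}\right) \left(-829\right) = \left(-300 + 2 \cdot 2 \cdot \frac{1}{6}\right) \left(-829\right) = \left(-300 + \frac{2}{3}\right) \left(-829\right) = \left(- \frac{898}{3}\right) \left(-829\right) = \frac{744442}{3}$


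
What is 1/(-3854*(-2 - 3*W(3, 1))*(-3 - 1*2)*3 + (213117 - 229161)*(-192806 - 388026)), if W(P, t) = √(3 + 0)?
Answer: 776562749/7236596430093752787 + 9635*√3/4824397620062501858 ≈ 1.0731e-10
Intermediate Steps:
W(P, t) = √3
1/(-3854*(-2 - 3*W(3, 1))*(-3 - 1*2)*3 + (213117 - 229161)*(-192806 - 388026)) = 1/(-3854*(-2 - 3*√3)*(-3 - 1*2)*3 + (213117 - 229161)*(-192806 - 388026)) = 1/(-3854*(-2 - 3*√3)*(-3 - 2)*3 - 16044*(-580832)) = 1/(-3854*(-2 - 3*√3)*(-5)*3 + 9318868608) = 1/(-3854*(10 + 15*√3)*3 + 9318868608) = 1/(-3854*(30 + 45*√3) + 9318868608) = 1/((-115620 - 173430*√3) + 9318868608) = 1/(9318752988 - 173430*√3)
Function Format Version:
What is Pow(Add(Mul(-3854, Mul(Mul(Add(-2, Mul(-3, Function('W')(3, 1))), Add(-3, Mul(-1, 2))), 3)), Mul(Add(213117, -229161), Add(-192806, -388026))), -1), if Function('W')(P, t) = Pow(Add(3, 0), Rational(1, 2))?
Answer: Add(Rational(776562749, 7236596430093752787), Mul(Rational(9635, 4824397620062501858), Pow(3, Rational(1, 2)))) ≈ 1.0731e-10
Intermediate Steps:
Function('W')(P, t) = Pow(3, Rational(1, 2))
Pow(Add(Mul(-3854, Mul(Mul(Add(-2, Mul(-3, Function('W')(3, 1))), Add(-3, Mul(-1, 2))), 3)), Mul(Add(213117, -229161), Add(-192806, -388026))), -1) = Pow(Add(Mul(-3854, Mul(Mul(Add(-2, Mul(-3, Pow(3, Rational(1, 2)))), Add(-3, Mul(-1, 2))), 3)), Mul(Add(213117, -229161), Add(-192806, -388026))), -1) = Pow(Add(Mul(-3854, Mul(Mul(Add(-2, Mul(-3, Pow(3, Rational(1, 2)))), Add(-3, -2)), 3)), Mul(-16044, -580832)), -1) = Pow(Add(Mul(-3854, Mul(Mul(Add(-2, Mul(-3, Pow(3, Rational(1, 2)))), -5), 3)), 9318868608), -1) = Pow(Add(Mul(-3854, Mul(Add(10, Mul(15, Pow(3, Rational(1, 2)))), 3)), 9318868608), -1) = Pow(Add(Mul(-3854, Add(30, Mul(45, Pow(3, Rational(1, 2))))), 9318868608), -1) = Pow(Add(Add(-115620, Mul(-173430, Pow(3, Rational(1, 2)))), 9318868608), -1) = Pow(Add(9318752988, Mul(-173430, Pow(3, Rational(1, 2)))), -1)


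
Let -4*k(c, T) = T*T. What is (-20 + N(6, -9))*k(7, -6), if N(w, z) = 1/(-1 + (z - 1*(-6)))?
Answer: 729/4 ≈ 182.25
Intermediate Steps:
N(w, z) = 1/(5 + z) (N(w, z) = 1/(-1 + (z + 6)) = 1/(-1 + (6 + z)) = 1/(5 + z))
k(c, T) = -T²/4 (k(c, T) = -T*T/4 = -T²/4)
(-20 + N(6, -9))*k(7, -6) = (-20 + 1/(5 - 9))*(-¼*(-6)²) = (-20 + 1/(-4))*(-¼*36) = (-20 - ¼)*(-9) = -81/4*(-9) = 729/4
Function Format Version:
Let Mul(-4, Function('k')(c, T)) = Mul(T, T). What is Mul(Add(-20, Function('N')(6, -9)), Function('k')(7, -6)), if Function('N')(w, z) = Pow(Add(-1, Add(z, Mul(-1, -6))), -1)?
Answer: Rational(729, 4) ≈ 182.25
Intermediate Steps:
Function('N')(w, z) = Pow(Add(5, z), -1) (Function('N')(w, z) = Pow(Add(-1, Add(z, 6)), -1) = Pow(Add(-1, Add(6, z)), -1) = Pow(Add(5, z), -1))
Function('k')(c, T) = Mul(Rational(-1, 4), Pow(T, 2)) (Function('k')(c, T) = Mul(Rational(-1, 4), Mul(T, T)) = Mul(Rational(-1, 4), Pow(T, 2)))
Mul(Add(-20, Function('N')(6, -9)), Function('k')(7, -6)) = Mul(Add(-20, Pow(Add(5, -9), -1)), Mul(Rational(-1, 4), Pow(-6, 2))) = Mul(Add(-20, Pow(-4, -1)), Mul(Rational(-1, 4), 36)) = Mul(Add(-20, Rational(-1, 4)), -9) = Mul(Rational(-81, 4), -9) = Rational(729, 4)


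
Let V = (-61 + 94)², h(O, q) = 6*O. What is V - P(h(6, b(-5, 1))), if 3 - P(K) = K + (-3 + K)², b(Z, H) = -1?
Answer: 2211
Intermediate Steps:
V = 1089 (V = 33² = 1089)
P(K) = 3 - K - (-3 + K)² (P(K) = 3 - (K + (-3 + K)²) = 3 + (-K - (-3 + K)²) = 3 - K - (-3 + K)²)
V - P(h(6, b(-5, 1))) = 1089 - (3 - 6*6 - (-3 + 6*6)²) = 1089 - (3 - 1*36 - (-3 + 36)²) = 1089 - (3 - 36 - 1*33²) = 1089 - (3 - 36 - 1*1089) = 1089 - (3 - 36 - 1089) = 1089 - 1*(-1122) = 1089 + 1122 = 2211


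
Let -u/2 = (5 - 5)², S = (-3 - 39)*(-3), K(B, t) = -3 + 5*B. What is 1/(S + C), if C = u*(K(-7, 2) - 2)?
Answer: 1/126 ≈ 0.0079365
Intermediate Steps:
S = 126 (S = -42*(-3) = 126)
u = 0 (u = -2*(5 - 5)² = -2*0² = -2*0 = 0)
C = 0 (C = 0*((-3 + 5*(-7)) - 2) = 0*((-3 - 35) - 2) = 0*(-38 - 2) = 0*(-40) = 0)
1/(S + C) = 1/(126 + 0) = 1/126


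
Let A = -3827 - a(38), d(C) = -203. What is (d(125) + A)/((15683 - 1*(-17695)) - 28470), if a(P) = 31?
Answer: -4061/4908 ≈ -0.82743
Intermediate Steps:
A = -3858 (A = -3827 - 1*31 = -3827 - 31 = -3858)
(d(125) + A)/((15683 - 1*(-17695)) - 28470) = (-203 - 3858)/((15683 - 1*(-17695)) - 28470) = -4061/((15683 + 17695) - 28470) = -4061/(33378 - 28470) = -4061/4908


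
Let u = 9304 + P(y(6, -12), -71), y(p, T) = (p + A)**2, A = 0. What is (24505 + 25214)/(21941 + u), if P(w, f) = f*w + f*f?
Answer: 49719/33730 ≈ 1.4740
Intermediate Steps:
y(p, T) = p**2 (y(p, T) = (p + 0)**2 = p**2)
P(w, f) = f**2 + f*w (P(w, f) = f*w + f**2 = f**2 + f*w)
u = 11789 (u = 9304 - 71*(-71 + 6**2) = 9304 - 71*(-71 + 36) = 9304 - 71*(-35) = 9304 + 2485 = 11789)
(24505 + 25214)/(21941 + u) = (24505 + 25214)/(21941 + 11789) = 49719/33730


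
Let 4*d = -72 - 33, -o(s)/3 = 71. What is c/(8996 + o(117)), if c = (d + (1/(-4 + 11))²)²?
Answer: 26429881/337407728 ≈ 0.078332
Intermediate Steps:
o(s) = -213 (o(s) = -3*71 = -213)
d = -105/4 (d = (-72 - 33)/4 = (¼)*(-105) = -105/4 ≈ -26.250)
c = 26429881/38416 (c = (-105/4 + (1/(-4 + 11))²)² = (-105/4 + (1/7)²)² = (-105/4 + (⅐)²)² = (-105/4 + 1/49)² = (-5141/196)² = 26429881/38416 ≈ 687.99)
c/(8996 + o(117)) = 26429881/(38416*(8996 - 213)) = (26429881/38416)/8783 = (26429881/38416)*(1/8783) = 26429881/337407728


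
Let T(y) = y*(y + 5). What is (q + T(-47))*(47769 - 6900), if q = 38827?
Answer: 1667496069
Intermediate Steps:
T(y) = y*(5 + y)
(q + T(-47))*(47769 - 6900) = (38827 - 47*(5 - 47))*(47769 - 6900) = (38827 - 47*(-42))*40869 = (38827 + 1974)*40869 = 40801*40869 = 1667496069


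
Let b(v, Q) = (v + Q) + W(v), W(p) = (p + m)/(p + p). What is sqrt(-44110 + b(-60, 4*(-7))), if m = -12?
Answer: I*sqrt(1104935)/5 ≈ 210.23*I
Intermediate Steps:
W(p) = (-12 + p)/(2*p) (W(p) = (p - 12)/(p + p) = (-12 + p)/((2*p)) = (-12 + p)*(1/(2*p)) = (-12 + p)/(2*p))
b(v, Q) = Q + v + (-12 + v)/(2*v) (b(v, Q) = (v + Q) + (-12 + v)/(2*v) = (Q + v) + (-12 + v)/(2*v) = Q + v + (-12 + v)/(2*v))
sqrt(-44110 + b(-60, 4*(-7))) = sqrt(-44110 + (1/2 + 4*(-7) - 60 - 6/(-60))) = sqrt(-44110 + (1/2 - 28 - 60 - 6*(-1/60))) = sqrt(-44110 + (1/2 - 28 - 60 + 1/10)) = sqrt(-44110 - 437/5) = sqrt(-220987/5) = I*sqrt(1104935)/5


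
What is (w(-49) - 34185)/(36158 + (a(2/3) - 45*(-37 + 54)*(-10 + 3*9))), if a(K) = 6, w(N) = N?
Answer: -34234/23159 ≈ -1.4782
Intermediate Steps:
(w(-49) - 34185)/(36158 + (a(2/3) - 45*(-37 + 54)*(-10 + 3*9))) = (-49 - 34185)/(36158 + (6 - 45*(-37 + 54)*(-10 + 3*9))) = -34234/(36158 + (6 - 765*(-10 + 27))) = -34234/(36158 + (6 - 765*17)) = -34234/(36158 + (6 - 45*289)) = -34234/(36158 + (6 - 13005)) = -34234/(36158 - 12999) = -34234/23159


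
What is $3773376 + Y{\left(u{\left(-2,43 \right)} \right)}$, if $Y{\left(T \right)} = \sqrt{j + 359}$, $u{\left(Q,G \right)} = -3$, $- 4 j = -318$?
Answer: $3773376 + \frac{\sqrt{1754}}{2} \approx 3.7734 \cdot 10^{6}$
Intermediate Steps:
$j = \frac{159}{2}$ ($j = \left(- \frac{1}{4}\right) \left(-318\right) = \frac{159}{2} \approx 79.5$)
$Y{\left(T \right)} = \frac{\sqrt{1754}}{2}$ ($Y{\left(T \right)} = \sqrt{\frac{159}{2} + 359} = \sqrt{\frac{877}{2}} = \frac{\sqrt{1754}}{2}$)
$3773376 + Y{\left(u{\left(-2,43 \right)} \right)} = 3773376 + \frac{\sqrt{1754}}{2}$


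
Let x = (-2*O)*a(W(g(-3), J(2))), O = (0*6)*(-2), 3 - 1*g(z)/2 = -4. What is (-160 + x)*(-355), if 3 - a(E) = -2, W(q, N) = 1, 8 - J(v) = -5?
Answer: 56800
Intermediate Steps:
J(v) = 13 (J(v) = 8 - 1*(-5) = 8 + 5 = 13)
g(z) = 14 (g(z) = 6 - 2*(-4) = 6 + 8 = 14)
a(E) = 5 (a(E) = 3 - 1*(-2) = 3 + 2 = 5)
O = 0 (O = 0*(-2) = 0)
x = 0 (x = -2*0*5 = 0*5 = 0)
(-160 + x)*(-355) = (-160 + 0)*(-355) = -160*(-355) = 56800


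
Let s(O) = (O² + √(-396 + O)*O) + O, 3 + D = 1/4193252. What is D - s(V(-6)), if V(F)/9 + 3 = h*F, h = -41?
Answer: -20065377547067/4193252 - 6561*√199 ≈ -4.8777e+6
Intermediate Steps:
V(F) = -27 - 369*F (V(F) = -27 + 9*(-41*F) = -27 - 369*F)
D = -12579755/4193252 (D = -3 + 1/4193252 = -12579755/4193252 ≈ -3.0000)
s(O) = O + O² + O*√(-396 + O) (s(O) = (O² + O*√(-396 + O)) + O = O + O² + O*√(-396 + O))
D - s(V(-6)) = -12579755/4193252 - (-27 - 369*(-6))*(1 + (-27 - 369*(-6)) + √(-396 + (-27 - 369*(-6)))) = -12579755/4193252 - (-27 + 2214)*(1 + (-27 + 2214) + √(-396 + (-27 + 2214))) = -12579755/4193252 - 2187*(1 + 2187 + √(-396 + 2187)) = -12579755/4193252 - 2187*(1 + 2187 + √1791) = -12579755/4193252 - 2187*(1 + 2187 + 3*√199) = -12579755/4193252 - 2187*(2188 + 3*√199) = -12579755/4193252 - (4785156 + 6561*√199) = -12579755/4193252 + (-4785156 - 6561*√199) = -20065377547067/4193252 - 6561*√199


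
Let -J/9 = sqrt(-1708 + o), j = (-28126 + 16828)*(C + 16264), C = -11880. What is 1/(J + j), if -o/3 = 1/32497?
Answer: -536530149568/26574570090626285109 + I*sqrt(1803742052863)/8858190030208761703 ≈ -2.019e-8 + 1.5162e-13*I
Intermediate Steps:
o = -3/32497 ≈ -9.2316e-5
j = -49530432 (j = (-28126 + 16828)*(-11880 + 16264) = -11298*4384 = -49530432)
J = -9*I*sqrt(1803742052863)/32497 (J = -9*sqrt(-1708 - 3/32497) = -9*I*sqrt(1803742052863)/32497 ≈ -371.95*I)
1/(J + j) = 1/(-9*I*sqrt(1803742052863)/32497 - 49530432) = 1/(-49530432 - 9*I*sqrt(1803742052863)/32497)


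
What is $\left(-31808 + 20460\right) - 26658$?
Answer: $-38006$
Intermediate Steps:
$\left(-31808 + 20460\right) - 26658 = -11348 - 26658 = -38006$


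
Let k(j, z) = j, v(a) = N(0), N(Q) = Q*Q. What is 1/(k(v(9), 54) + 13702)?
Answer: 1/13702 ≈ 7.2982e-5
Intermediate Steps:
N(Q) = Q²
v(a) = 0 (v(a) = 0² = 0)
1/(k(v(9), 54) + 13702) = 1/(0 + 13702) = 1/13702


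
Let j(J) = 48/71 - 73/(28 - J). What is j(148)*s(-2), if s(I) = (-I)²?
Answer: 10943/2130 ≈ 5.1376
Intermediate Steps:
j(J) = 48/71 - 73/(28 - J) (j(J) = 48*(1/71) - 73/(28 - J) = 48/71 - 73/(28 - J))
s(I) = I²
j(148)*s(-2) = ((3839 + 48*148)/(71*(-28 + 148)))*(-2)² = ((1/71)*(3839 + 7104)/120)*4 = ((1/71)*(1/120)*10943)*4 = (10943/8520)*4 = 10943/2130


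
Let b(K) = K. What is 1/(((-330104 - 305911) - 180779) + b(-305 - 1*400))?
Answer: -1/817499 ≈ -1.2232e-6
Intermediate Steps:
1/(((-330104 - 305911) - 180779) + b(-305 - 1*400)) = 1/(((-330104 - 305911) - 180779) + (-305 - 1*400)) = 1/((-636015 - 180779) + (-305 - 400)) = 1/(-816794 - 705) = 1/(-817499) = -1/817499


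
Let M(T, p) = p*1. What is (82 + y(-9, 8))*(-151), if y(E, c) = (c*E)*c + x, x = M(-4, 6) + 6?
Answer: 72782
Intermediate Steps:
M(T, p) = p
x = 12 (x = 6 + 6 = 12)
y(E, c) = 12 + E*c² (y(E, c) = (c*E)*c + 12 = (E*c)*c + 12 = E*c² + 12 = 12 + E*c²)
(82 + y(-9, 8))*(-151) = (82 + (12 - 9*8²))*(-151) = (82 + (12 - 9*64))*(-151) = (82 + (12 - 576))*(-151) = (82 - 564)*(-151) = -482*(-151) = 72782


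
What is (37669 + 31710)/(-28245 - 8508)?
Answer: -69379/36753 ≈ -1.8877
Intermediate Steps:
(37669 + 31710)/(-28245 - 8508) = 69379/(-36753) = 69379*(-1/36753) = -69379/36753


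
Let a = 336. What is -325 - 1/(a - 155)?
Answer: -58826/181 ≈ -325.01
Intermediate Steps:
-325 - 1/(a - 155) = -325 - 1/(336 - 155) = -325 - 1/181 = -58826/181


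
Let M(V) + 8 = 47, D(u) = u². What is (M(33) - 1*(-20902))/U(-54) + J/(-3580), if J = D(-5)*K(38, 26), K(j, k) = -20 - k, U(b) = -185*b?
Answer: 2161432/894105 ≈ 2.4174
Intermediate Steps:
M(V) = 39 (M(V) = -8 + 47 = 39)
J = -1150 (J = (-5)²*(-20 - 1*26) = 25*(-20 - 26) = 25*(-46) = -1150)
(M(33) - 1*(-20902))/U(-54) + J/(-3580) = (39 - 1*(-20902))/((-185*(-54))) - 1150/(-3580) = (39 + 20902)/9990 - 1150*(-1/3580) = 20941*(1/9990) + 115/358 = 20941/9990 + 115/358 = 2161432/894105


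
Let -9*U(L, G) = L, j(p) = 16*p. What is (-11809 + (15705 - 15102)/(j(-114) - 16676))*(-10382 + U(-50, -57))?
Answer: 137852741993/1125 ≈ 1.2254e+8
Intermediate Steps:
U(L, G) = -L/9
(-11809 + (15705 - 15102)/(j(-114) - 16676))*(-10382 + U(-50, -57)) = (-11809 + (15705 - 15102)/(16*(-114) - 16676))*(-10382 - 1/9*(-50)) = (-11809 + 603/(-1824 - 16676))*(-10382 + 50/9) = (-11809 + 603/(-18500))*(-93388/9) = (-11809 + 603*(-1/18500))*(-93388/9) = (-11809 - 603/18500)*(-93388/9) = -218467103/18500*(-93388/9) = 137852741993/1125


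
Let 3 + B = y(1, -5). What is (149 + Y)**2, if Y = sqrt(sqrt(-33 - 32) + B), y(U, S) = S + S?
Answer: (149 + sqrt(-13 + I*sqrt(65)))**2 ≈ 22507.0 + 1129.0*I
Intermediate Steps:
y(U, S) = 2*S
B = -13 (B = -3 + 2*(-5) = -3 - 10 = -13)
Y = sqrt(-13 + I*sqrt(65)) (Y = sqrt(sqrt(-33 - 32) - 13) = sqrt(sqrt(-65) - 13) = sqrt(I*sqrt(65) - 13) = sqrt(-13 + I*sqrt(65)) ≈ 1.0717 + 3.7615*I)
(149 + Y)**2 = (149 + sqrt(-13 + I*sqrt(65)))**2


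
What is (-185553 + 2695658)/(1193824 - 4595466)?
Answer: -2510105/3401642 ≈ -0.73791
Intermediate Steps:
(-185553 + 2695658)/(1193824 - 4595466) = 2510105/(-3401642) = 2510105*(-1/3401642) = -2510105/3401642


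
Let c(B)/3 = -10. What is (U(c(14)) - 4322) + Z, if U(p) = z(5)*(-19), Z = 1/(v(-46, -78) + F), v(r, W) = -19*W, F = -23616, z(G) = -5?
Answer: -93560419/22134 ≈ -4227.0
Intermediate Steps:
c(B) = -30 (c(B) = 3*(-10) = -30)
Z = -1/22134 (Z = 1/(-19*(-78) - 23616) = 1/(1482 - 23616) = 1/(-22134) = -1/22134 ≈ -4.5179e-5)
U(p) = 95 (U(p) = -5*(-19) = 95)
(U(c(14)) - 4322) + Z = (95 - 4322) - 1/22134 = -4227 - 1/22134 = -93560419/22134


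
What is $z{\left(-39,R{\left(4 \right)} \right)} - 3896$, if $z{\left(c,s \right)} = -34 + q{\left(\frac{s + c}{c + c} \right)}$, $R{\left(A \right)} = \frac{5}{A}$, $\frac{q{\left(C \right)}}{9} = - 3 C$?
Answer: $- \frac{410079}{104} \approx -3943.1$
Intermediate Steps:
$q{\left(C \right)} = - 27 C$ ($q{\left(C \right)} = 9 \left(- 3 C\right) = - 27 C$)
$z{\left(c,s \right)} = -34 - \frac{27 \left(c + s\right)}{2 c}$ ($z{\left(c,s \right)} = -34 - 27 \frac{s + c}{c + c} = -34 - 27 \frac{c + s}{2 c} = -34 - \frac{27 \left(c + s\right)}{2 c}$)
$z{\left(-39,R{\left(4 \right)} \right)} - 3896 = \frac{\left(-95\right) \left(-39\right) - 27 \cdot \frac{5}{4}}{2 \left(-39\right)} - 3896 = \frac{1}{2} \left(- \frac{1}{39}\right) \left(3705 - 27 \cdot 5 \cdot \frac{1}{4}\right) - 3896 = \frac{1}{2} \left(- \frac{1}{39}\right) \left(3705 - \frac{135}{4}\right) - 3896 = \frac{1}{2} \left(- \frac{1}{39}\right) \frac{14685}{4} - 3896 = - \frac{4895}{104} - 3896 = - \frac{410079}{104}$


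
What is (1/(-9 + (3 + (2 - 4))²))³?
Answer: -1/512 ≈ -0.0019531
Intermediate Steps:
(1/(-9 + (3 + (2 - 4))²))³ = (1/(-9 + (3 - 2)²))³ = (1/(-9 + 1²))³ = (1/(-9 + 1))³ = (1/(-8))³ = (-⅛)³ = -1/512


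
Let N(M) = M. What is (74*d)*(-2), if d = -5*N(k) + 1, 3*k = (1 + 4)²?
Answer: 18056/3 ≈ 6018.7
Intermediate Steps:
k = 25/3 (k = (1 + 4)²/3 = (⅓)*5² = (⅓)*25 = 25/3 ≈ 8.3333)
d = -122/3 (d = -5*25/3 + 1 = -125/3 + 1 = -122/3 ≈ -40.667)
(74*d)*(-2) = (74*(-122/3))*(-2) = -9028/3*(-2) = 18056/3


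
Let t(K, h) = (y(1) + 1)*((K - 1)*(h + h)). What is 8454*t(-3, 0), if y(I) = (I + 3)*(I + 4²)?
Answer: 0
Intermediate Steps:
y(I) = (3 + I)*(16 + I) (y(I) = (3 + I)*(I + 16) = (3 + I)*(16 + I))
t(K, h) = 138*h*(-1 + K) (t(K, h) = ((48 + 1² + 19*1) + 1)*((K - 1)*(h + h)) = ((48 + 1 + 19) + 1)*((-1 + K)*(2*h)) = (68 + 1)*(2*h*(-1 + K)) = 69*(2*h*(-1 + K)) = 138*h*(-1 + K))
8454*t(-3, 0) = 8454*(138*0*(-1 - 3)) = 8454*(138*0*(-4)) = 8454*0 = 0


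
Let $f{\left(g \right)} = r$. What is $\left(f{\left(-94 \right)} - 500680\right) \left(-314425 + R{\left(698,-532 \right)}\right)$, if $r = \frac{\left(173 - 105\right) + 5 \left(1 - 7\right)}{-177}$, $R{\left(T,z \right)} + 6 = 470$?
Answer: $\frac{27823348776478}{177} \approx 1.5719 \cdot 10^{11}$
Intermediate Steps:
$R{\left(T,z \right)} = 464$ ($R{\left(T,z \right)} = -6 + 470 = 464$)
$r = - \frac{38}{177}$ ($r = \left(68 + 5 \left(-6\right)\right) \left(- \frac{1}{177}\right) = \left(68 - 30\right) \left(- \frac{1}{177}\right) = 38 \left(- \frac{1}{177}\right) = - \frac{38}{177} \approx -0.21469$)
$f{\left(g \right)} = - \frac{38}{177}$
$\left(f{\left(-94 \right)} - 500680\right) \left(-314425 + R{\left(698,-532 \right)}\right) = \left(- \frac{38}{177} - 500680\right) \left(-314425 + 464\right) = \left(- \frac{88620398}{177}\right) \left(-313961\right) = \frac{27823348776478}{177}$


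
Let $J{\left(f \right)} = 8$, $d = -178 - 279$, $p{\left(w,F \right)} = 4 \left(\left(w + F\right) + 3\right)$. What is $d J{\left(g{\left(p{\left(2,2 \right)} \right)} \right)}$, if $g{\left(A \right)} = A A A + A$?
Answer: $-3656$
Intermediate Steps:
$p{\left(w,F \right)} = 12 + 4 F + 4 w$ ($p{\left(w,F \right)} = 4 \left(\left(F + w\right) + 3\right) = 4 \left(3 + F + w\right) = 12 + 4 F + 4 w$)
$g{\left(A \right)} = A + A^{3}$ ($g{\left(A \right)} = A^{2} A + A = A^{3} + A = A + A^{3}$)
$d = -457$
$d J{\left(g{\left(p{\left(2,2 \right)} \right)} \right)} = \left(-457\right) 8 = -3656$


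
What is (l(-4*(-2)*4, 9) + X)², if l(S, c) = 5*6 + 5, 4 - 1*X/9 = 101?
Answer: 702244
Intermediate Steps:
X = -873 (X = 36 - 9*101 = 36 - 909 = -873)
l(S, c) = 35 (l(S, c) = 30 + 5 = 35)
(l(-4*(-2)*4, 9) + X)² = (35 - 873)² = (-838)² = 702244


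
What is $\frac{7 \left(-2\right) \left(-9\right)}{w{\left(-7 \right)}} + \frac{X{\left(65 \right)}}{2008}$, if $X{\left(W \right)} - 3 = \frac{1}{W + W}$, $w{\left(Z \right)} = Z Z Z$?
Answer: $- \frac{4679561}{12790960} \approx -0.36585$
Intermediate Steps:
$w{\left(Z \right)} = Z^{3}$ ($w{\left(Z \right)} = Z^{2} Z = Z^{3}$)
$X{\left(W \right)} = 3 + \frac{1}{2 W}$ ($X{\left(W \right)} = 3 + \frac{1}{W + W} = 3 + \frac{1}{2 W}$)
$\frac{7 \left(-2\right) \left(-9\right)}{w{\left(-7 \right)}} + \frac{X{\left(65 \right)}}{2008} = \frac{7 \left(-2\right) \left(-9\right)}{\left(-7\right)^{3}} + \frac{3 + \frac{1}{2 \cdot 65}}{2008} = \frac{\left(-14\right) \left(-9\right)}{-343} + \left(3 + \frac{1}{2} \cdot \frac{1}{65}\right) \frac{1}{2008} = 126 \left(- \frac{1}{343}\right) + \left(3 + \frac{1}{130}\right) \frac{1}{2008} = - \frac{18}{49} + \frac{391}{130} \cdot \frac{1}{2008} = - \frac{18}{49} + \frac{391}{261040} = - \frac{4679561}{12790960}$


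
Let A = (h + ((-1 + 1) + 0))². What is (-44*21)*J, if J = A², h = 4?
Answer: -236544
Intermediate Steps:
A = 16 (A = (4 + ((-1 + 1) + 0))² = (4 + (0 + 0))² = (4 + 0)² = 4² = 16)
J = 256 (J = 16² = 256)
(-44*21)*J = -44*21*256 = -924*256 = -236544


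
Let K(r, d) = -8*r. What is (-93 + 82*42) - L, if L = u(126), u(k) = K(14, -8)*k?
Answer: 17463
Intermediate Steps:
u(k) = -112*k (u(k) = (-8*14)*k = -112*k)
L = -14112 (L = -112*126 = -14112)
(-93 + 82*42) - L = (-93 + 82*42) - 1*(-14112) = (-93 + 3444) + 14112 = 3351 + 14112 = 17463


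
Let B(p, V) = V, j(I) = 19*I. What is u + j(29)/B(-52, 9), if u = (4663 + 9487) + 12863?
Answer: 243668/9 ≈ 27074.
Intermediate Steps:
u = 27013 (u = 14150 + 12863 = 27013)
u + j(29)/B(-52, 9) = 27013 + (19*29)/9 = 27013 + 551*(⅑) = 27013 + 551/9 = 243668/9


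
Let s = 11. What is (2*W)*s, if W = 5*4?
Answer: 440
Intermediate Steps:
W = 20
(2*W)*s = (2*20)*11 = 40*11 = 440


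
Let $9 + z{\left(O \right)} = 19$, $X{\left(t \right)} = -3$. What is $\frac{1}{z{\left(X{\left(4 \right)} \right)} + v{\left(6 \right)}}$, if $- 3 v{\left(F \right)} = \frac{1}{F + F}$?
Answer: $\frac{36}{359} \approx 0.10028$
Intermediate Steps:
$z{\left(O \right)} = 10$ ($z{\left(O \right)} = -9 + 19 = 10$)
$v{\left(F \right)} = - \frac{1}{6 F}$ ($v{\left(F \right)} = - \frac{1}{3 \left(F + F\right)} = - \frac{1}{3 \cdot 2 F} = - \frac{\frac{1}{2} \frac{1}{F}}{3} = - \frac{1}{6 F}$)
$\frac{1}{z{\left(X{\left(4 \right)} \right)} + v{\left(6 \right)}} = \frac{1}{10 - \frac{1}{6 \cdot 6}} = \frac{1}{10 - \frac{1}{36}} = \frac{1}{\frac{359}{36}} = \frac{36}{359}$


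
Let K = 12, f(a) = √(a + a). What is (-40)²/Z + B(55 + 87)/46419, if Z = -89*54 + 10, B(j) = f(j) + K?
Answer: -6184404/18552127 + 2*√71/46419 ≈ -0.33299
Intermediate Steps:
f(a) = √2*√a (f(a) = √(2*a) = √2*√a)
B(j) = 12 + √2*√j (B(j) = √2*√j + 12 = 12 + √2*√j)
Z = -4796 (Z = -4806 + 10 = -4796)
(-40)²/Z + B(55 + 87)/46419 = (-40)²/(-4796) + (12 + √2*√(55 + 87))/46419 = 1600*(-1/4796) + (12 + √2*√142)*(1/46419) = -400/1199 + (12 + 2*√71)*(1/46419) = -400/1199 + (4/15473 + 2*√71/46419) = -6184404/18552127 + 2*√71/46419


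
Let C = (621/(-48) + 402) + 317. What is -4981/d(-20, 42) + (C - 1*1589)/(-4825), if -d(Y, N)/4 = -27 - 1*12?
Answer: -95582347/3010800 ≈ -31.746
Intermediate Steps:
d(Y, N) = 156 (d(Y, N) = -4*(-27 - 1*12) = -4*(-27 - 12) = -4*(-39) = 156)
C = 11297/16 (C = (621*(-1/48) + 402) + 317 = (-207/16 + 402) + 317 = 6225/16 + 317 = 11297/16 ≈ 706.06)
-4981/d(-20, 42) + (C - 1*1589)/(-4825) = -4981/156 + (11297/16 - 1*1589)/(-4825) = -4981*1/156 + (11297/16 - 1589)*(-1/4825) = -4981/156 - 14127/16*(-1/4825) = -4981/156 + 14127/77200 = -95582347/3010800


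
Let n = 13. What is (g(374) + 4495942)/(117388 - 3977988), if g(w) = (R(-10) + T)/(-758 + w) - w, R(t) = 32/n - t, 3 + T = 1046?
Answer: -4488372347/3854423040 ≈ -1.1645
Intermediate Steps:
T = 1043 (T = -3 + 1046 = 1043)
R(t) = 32/13 - t
g(w) = -w + 13721/(13*(-758 + w)) (g(w) = ((32/13 - 1*(-10)) + 1043)/(-758 + w) - w = ((32/13 + 10) + 1043)/(-758 + w) - w = (162/13 + 1043)/(-758 + w) - w = 13721/(13*(-758 + w)) - w = -w + 13721/(13*(-758 + w)))
(g(374) + 4495942)/(117388 - 3977988) = ((13721/13 - 1*374² + 758*374)/(-758 + 374) + 4495942)/(117388 - 3977988) = ((13721/13 - 1*139876 + 283492)/(-384) + 4495942)/(-3860600) = (-(13721/13 - 139876 + 283492)/384 + 4495942)*(-1/3860600) = (-1/384*1880729/13 + 4495942)*(-1/3860600) = (-1880729/4992 + 4495942)*(-1/3860600) = (22441861735/4992)*(-1/3860600) = -4488372347/3854423040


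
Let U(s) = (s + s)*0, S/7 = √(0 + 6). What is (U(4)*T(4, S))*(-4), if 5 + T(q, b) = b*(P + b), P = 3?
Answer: 0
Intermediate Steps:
S = 7*√6 (S = 7*√(0 + 6) = 7*√6 ≈ 17.146)
U(s) = 0 (U(s) = (2*s)*0 = 0)
T(q, b) = -5 + b*(3 + b)
(U(4)*T(4, S))*(-4) = (0*(-5 + (7*√6)² + 3*(7*√6)))*(-4) = (0*(-5 + 294 + 21*√6))*(-4) = (0*(289 + 21*√6))*(-4) = 0*(-4) = 0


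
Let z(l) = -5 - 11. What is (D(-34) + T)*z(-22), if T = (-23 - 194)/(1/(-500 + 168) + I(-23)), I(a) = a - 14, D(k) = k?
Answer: 790048/1755 ≈ 450.17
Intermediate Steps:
I(a) = -14 + a
z(l) = -16
T = 10292/1755 (T = (-23 - 194)/(1/(-500 + 168) + (-14 - 23)) = -217/(1/(-332) - 37) = -217/(-1/332 - 37) = -217/(-12285/332) = -217*(-332/12285) = 10292/1755 ≈ 5.8644)
(D(-34) + T)*z(-22) = (-34 + 10292/1755)*(-16) = -49378/1755*(-16) = 790048/1755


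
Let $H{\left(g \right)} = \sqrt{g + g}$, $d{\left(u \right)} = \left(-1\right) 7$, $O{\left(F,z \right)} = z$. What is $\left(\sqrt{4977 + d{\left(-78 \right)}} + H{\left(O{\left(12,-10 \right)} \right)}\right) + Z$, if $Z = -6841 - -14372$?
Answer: $7531 + \sqrt{4970} + 2 i \sqrt{5} \approx 7601.5 + 4.4721 i$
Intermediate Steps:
$d{\left(u \right)} = -7$
$H{\left(g \right)} = \sqrt{2} \sqrt{g}$ ($H{\left(g \right)} = \sqrt{2 g} = \sqrt{2} \sqrt{g}$)
$Z = 7531$ ($Z = -6841 + 14372 = 7531$)
$\left(\sqrt{4977 + d{\left(-78 \right)}} + H{\left(O{\left(12,-10 \right)} \right)}\right) + Z = \left(\sqrt{4977 - 7} + \sqrt{2} \sqrt{-10}\right) + 7531 = \left(\sqrt{4970} + \sqrt{2} i \sqrt{10}\right) + 7531 = \left(\sqrt{4970} + 2 i \sqrt{5}\right) + 7531 = 7531 + \sqrt{4970} + 2 i \sqrt{5}$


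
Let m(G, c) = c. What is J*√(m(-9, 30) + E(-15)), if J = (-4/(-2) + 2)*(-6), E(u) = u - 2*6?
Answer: -24*√3 ≈ -41.569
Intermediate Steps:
E(u) = -12 + u (E(u) = u - 12 = -12 + u)
J = -24 (J = (-4*(-½) + 2)*(-6) = (2 + 2)*(-6) = 4*(-6) = -24)
J*√(m(-9, 30) + E(-15)) = -24*√(30 + (-12 - 15)) = -24*√(30 - 27) = -24*√3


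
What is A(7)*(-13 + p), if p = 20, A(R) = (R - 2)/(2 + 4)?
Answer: 35/6 ≈ 5.8333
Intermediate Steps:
A(R) = -1/3 + R/6 (A(R) = (-2 + R)/6 = (-2 + R)*(1/6) = -1/3 + R/6)
A(7)*(-13 + p) = (-1/3 + (1/6)*7)*(-13 + 20) = (-1/3 + 7/6)*7 = (5/6)*7 = 35/6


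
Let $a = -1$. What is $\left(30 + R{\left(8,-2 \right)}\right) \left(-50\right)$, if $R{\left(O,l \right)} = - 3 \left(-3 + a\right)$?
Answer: $-2100$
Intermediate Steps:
$R{\left(O,l \right)} = 12$ ($R{\left(O,l \right)} = - 3 \left(-3 - 1\right) = \left(-3\right) \left(-4\right) = 12$)
$\left(30 + R{\left(8,-2 \right)}\right) \left(-50\right) = \left(30 + 12\right) \left(-50\right) = 42 \left(-50\right) = -2100$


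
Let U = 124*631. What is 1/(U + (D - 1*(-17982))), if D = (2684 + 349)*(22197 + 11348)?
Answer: 1/101838211 ≈ 9.8195e-9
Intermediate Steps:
D = 101741985 (D = 3033*33545 = 101741985)
U = 78244
1/(U + (D - 1*(-17982))) = 1/(78244 + (101741985 - 1*(-17982))) = 1/(78244 + (101741985 + 17982)) = 1/(78244 + 101759967) = 1/101838211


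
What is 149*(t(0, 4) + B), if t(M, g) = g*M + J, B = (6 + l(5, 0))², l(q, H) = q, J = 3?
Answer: 18476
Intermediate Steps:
B = 121 (B = (6 + 5)² = 11² = 121)
t(M, g) = 3 + M*g (t(M, g) = g*M + 3 = M*g + 3 = 3 + M*g)
149*(t(0, 4) + B) = 149*((3 + 0*4) + 121) = 149*((3 + 0) + 121) = 149*(3 + 121) = 149*124 = 18476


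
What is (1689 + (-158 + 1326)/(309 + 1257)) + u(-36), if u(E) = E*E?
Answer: 2337839/783 ≈ 2985.7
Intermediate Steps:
u(E) = E²
(1689 + (-158 + 1326)/(309 + 1257)) + u(-36) = (1689 + (-158 + 1326)/(309 + 1257)) + (-36)² = (1689 + 1168/1566) + 1296 = (1689 + 1168*(1/1566)) + 1296 = (1689 + 584/783) + 1296 = 1323071/783 + 1296 = 2337839/783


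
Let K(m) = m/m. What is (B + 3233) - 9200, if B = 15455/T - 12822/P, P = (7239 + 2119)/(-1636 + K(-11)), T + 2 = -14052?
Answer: -245140456777/65758666 ≈ -3727.9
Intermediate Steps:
T = -14054 (T = -2 - 14052 = -14054)
K(m) = 1
P = -9358/1635 (P = (7239 + 2119)/(-1636 + 1) = 9358/(-1635) = 9358*(-1/1635) = -9358/1635 ≈ -5.7235)
B = 147241503245/65758666 (B = 15455/(-14054) - 12822/(-9358/1635) = 15455*(-1/14054) - 12822*(-1635/9358) = -15455/14054 + 10481985/4679 = 147241503245/65758666 ≈ 2239.1)
(B + 3233) - 9200 = (147241503245/65758666 + 3233) - 9200 = 359839270423/65758666 - 9200 = -245140456777/65758666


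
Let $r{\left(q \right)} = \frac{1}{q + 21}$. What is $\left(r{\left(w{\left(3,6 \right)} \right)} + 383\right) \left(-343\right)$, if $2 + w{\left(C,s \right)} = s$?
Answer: $- \frac{3284568}{25} \approx -1.3138 \cdot 10^{5}$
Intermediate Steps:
$w{\left(C,s \right)} = -2 + s$
$r{\left(q \right)} = \frac{1}{21 + q}$
$\left(r{\left(w{\left(3,6 \right)} \right)} + 383\right) \left(-343\right) = \left(\frac{1}{21 + \left(-2 + 6\right)} + 383\right) \left(-343\right) = \left(\frac{1}{21 + 4} + 383\right) \left(-343\right) = \left(\frac{1}{25} + 383\right) \left(-343\right) = \frac{9576}{25} \left(-343\right) = - \frac{3284568}{25}$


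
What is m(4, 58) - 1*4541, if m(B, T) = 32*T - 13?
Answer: -2698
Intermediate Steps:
m(B, T) = -13 + 32*T
m(4, 58) - 1*4541 = (-13 + 32*58) - 1*4541 = (-13 + 1856) - 4541 = 1843 - 4541 = -2698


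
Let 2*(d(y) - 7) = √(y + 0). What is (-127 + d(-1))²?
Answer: (240 - I)²/4 ≈ 14400.0 - 120.0*I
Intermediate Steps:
d(y) = 7 + √y/2 (d(y) = 7 + √(y + 0)/2 = 7 + √y/2)
(-127 + d(-1))² = (-127 + (7 + √(-1)/2))² = (-127 + (7 + I/2))² = (-120 + I/2)²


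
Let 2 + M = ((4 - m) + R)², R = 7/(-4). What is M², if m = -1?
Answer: 18769/256 ≈ 73.316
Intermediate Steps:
R = -7/4 (R = 7*(-¼) = -7/4 ≈ -1.7500)
M = 137/16 (M = -2 + ((4 - 1*(-1)) - 7/4)² = -2 + ((4 + 1) - 7/4)² = -2 + (5 - 7/4)² = -2 + (13/4)² = -2 + 169/16 = 137/16 ≈ 8.5625)
M² = (137/16)² = 18769/256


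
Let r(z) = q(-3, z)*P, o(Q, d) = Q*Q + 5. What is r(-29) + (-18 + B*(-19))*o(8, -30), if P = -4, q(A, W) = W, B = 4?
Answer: -6370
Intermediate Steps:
o(Q, d) = 5 + Q² (o(Q, d) = Q² + 5 = 5 + Q²)
r(z) = -4*z (r(z) = z*(-4) = -4*z)
r(-29) + (-18 + B*(-19))*o(8, -30) = -4*(-29) + (-18 + 4*(-19))*(5 + 8²) = 116 + (-18 - 76)*(5 + 64) = 116 - 94*69 = 116 - 6486 = -6370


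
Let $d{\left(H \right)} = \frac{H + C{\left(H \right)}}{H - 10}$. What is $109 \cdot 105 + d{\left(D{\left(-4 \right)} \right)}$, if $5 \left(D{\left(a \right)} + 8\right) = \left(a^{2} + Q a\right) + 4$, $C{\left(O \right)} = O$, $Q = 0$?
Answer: $\frac{80119}{7} \approx 11446.0$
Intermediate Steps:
$D{\left(a \right)} = - \frac{36}{5} + \frac{a^{2}}{5}$ ($D{\left(a \right)} = -8 + \frac{\left(a^{2} + 0 a\right) + 4}{5} = -8 + \frac{\left(a^{2} + 0\right) + 4}{5} = -8 + \frac{a^{2} + 4}{5} = -8 + \frac{4 + a^{2}}{5} = -8 + \left(\frac{4}{5} + \frac{a^{2}}{5}\right) = - \frac{36}{5} + \frac{a^{2}}{5}$)
$d{\left(H \right)} = \frac{2 H}{-10 + H}$ ($d{\left(H \right)} = \frac{H + H}{H - 10} = \frac{2 H}{-10 + H}$)
$109 \cdot 105 + d{\left(D{\left(-4 \right)} \right)} = 109 \cdot 105 + \frac{2 \left(- \frac{36}{5} + \frac{\left(-4\right)^{2}}{5}\right)}{-10 - \left(\frac{36}{5} - \frac{\left(-4\right)^{2}}{5}\right)} = 11445 + \frac{2 \left(- \frac{36}{5} + \frac{1}{5} \cdot 16\right)}{-10 + \left(- \frac{36}{5} + \frac{1}{5} \cdot 16\right)} = 11445 + \frac{2 \left(- \frac{36}{5} + \frac{16}{5}\right)}{-10 + \left(- \frac{36}{5} + \frac{16}{5}\right)} = 11445 + 2 \left(-4\right) \frac{1}{-10 - 4} = 11445 + 2 \left(-4\right) \frac{1}{-14} = 11445 + 2 \left(-4\right) \left(- \frac{1}{14}\right) = 11445 + \frac{4}{7} = \frac{80119}{7}$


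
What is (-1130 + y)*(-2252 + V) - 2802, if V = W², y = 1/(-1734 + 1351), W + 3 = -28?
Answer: 557660015/383 ≈ 1.4560e+6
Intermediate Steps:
W = -31 (W = -3 - 28 = -31)
y = -1/383 (y = 1/(-383) = -1/383 ≈ -0.0026110)
V = 961 (V = (-31)² = 961)
(-1130 + y)*(-2252 + V) - 2802 = (-1130 - 1/383)*(-2252 + 961) - 2802 = -432791/383*(-1291) - 2802 = 558733181/383 - 2802 = 557660015/383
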